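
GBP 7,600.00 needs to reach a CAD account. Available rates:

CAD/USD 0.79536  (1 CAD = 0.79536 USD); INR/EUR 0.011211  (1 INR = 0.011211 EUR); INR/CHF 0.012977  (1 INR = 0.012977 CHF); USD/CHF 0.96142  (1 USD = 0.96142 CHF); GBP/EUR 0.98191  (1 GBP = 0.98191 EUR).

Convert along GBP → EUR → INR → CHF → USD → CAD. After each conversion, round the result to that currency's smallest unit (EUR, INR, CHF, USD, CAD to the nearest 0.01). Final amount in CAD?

GBP 7,600.00 × 0.98191 = EUR 7,462.52
EUR 7,462.52 ÷ 0.011211 = INR 665,642.67
INR 665,642.67 × 0.012977 = CHF 8,638.04
CHF 8,638.04 ÷ 0.96142 = USD 8,984.67
USD 8,984.67 ÷ 0.79536 = CAD 11,296.36

CAD 11,296.36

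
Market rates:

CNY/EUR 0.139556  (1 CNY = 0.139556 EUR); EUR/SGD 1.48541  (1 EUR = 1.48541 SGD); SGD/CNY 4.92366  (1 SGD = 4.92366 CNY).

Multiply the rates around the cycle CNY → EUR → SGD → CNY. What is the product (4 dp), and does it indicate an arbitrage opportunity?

1.0207 (arbitrage exists)

Around CNY → EUR → SGD → CNY: 1 × 0.139556 × 1.48541 × 4.92366 = 1.020664
Product > 1; profitable direction is CNY → EUR → SGD → CNY.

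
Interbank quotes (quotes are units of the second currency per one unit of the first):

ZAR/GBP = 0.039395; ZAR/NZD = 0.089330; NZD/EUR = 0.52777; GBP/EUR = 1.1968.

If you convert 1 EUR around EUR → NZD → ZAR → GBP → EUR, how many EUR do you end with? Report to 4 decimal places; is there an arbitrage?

1.0000 (no arbitrage)

Around EUR → NZD → ZAR → GBP → EUR: 1 ÷ 0.52777 ÷ 0.089330 × 0.039395 × 1.1968 = 1.000048
Product ≈ 1 (deviation 0.005%, within rounding noise).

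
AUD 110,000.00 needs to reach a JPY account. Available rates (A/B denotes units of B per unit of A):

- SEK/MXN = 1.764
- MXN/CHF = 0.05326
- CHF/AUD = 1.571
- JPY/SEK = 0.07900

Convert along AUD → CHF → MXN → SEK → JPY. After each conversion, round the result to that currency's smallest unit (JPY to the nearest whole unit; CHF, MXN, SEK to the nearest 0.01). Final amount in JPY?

AUD 110,000.00 ÷ 1.571 = CHF 70,019.10
CHF 70,019.10 ÷ 0.05326 = MXN 1,314,665.79
MXN 1,314,665.79 ÷ 1.764 = SEK 745,275.39
SEK 745,275.39 ÷ 0.07900 = JPY 9,433,866

JPY 9,433,866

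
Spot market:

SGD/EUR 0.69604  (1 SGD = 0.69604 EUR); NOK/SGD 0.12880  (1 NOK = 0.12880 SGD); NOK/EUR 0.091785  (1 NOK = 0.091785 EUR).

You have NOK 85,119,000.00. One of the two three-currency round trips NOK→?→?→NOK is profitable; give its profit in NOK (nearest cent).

Profit: NOK 2,027,141.64

Profitable loop is NOK → EUR → SGD → NOK:
NOK 85,119,000.00 × 0.091785 = EUR 7,812,647.42
EUR 7,812,647.42 ÷ 0.69604 = SGD 11,224,423.04
SGD 11,224,423.04 ÷ 0.12880 = NOK 87,146,141.64
Profit = NOK 87,146,141.64 − NOK 85,119,000.00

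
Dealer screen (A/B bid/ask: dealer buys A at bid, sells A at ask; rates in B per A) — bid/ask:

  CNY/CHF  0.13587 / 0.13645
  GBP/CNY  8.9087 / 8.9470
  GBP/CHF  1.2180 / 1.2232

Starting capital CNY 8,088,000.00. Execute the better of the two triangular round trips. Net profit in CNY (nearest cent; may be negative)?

Best loop CNY → GBP → CHF → CNY:
CNY 8,088,000.00 ÷ 8.9470 (buy GBP at ask) = GBP 903,990.16
GBP 903,990.16 × 1.2180 (sell GBP at bid) = CHF 1,101,060.02
CHF 1,101,060.02 ÷ 0.13645 (buy CNY at ask) = CNY 8,069,329.57

Net result: CNY -18,670.43 (no profitable arbitrage after spreads)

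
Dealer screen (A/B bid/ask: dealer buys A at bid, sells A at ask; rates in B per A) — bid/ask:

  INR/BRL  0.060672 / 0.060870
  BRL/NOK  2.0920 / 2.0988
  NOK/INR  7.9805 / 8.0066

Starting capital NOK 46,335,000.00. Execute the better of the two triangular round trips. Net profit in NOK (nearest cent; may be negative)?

Net profit: NOK 599,182.83

Best loop NOK → INR → BRL → NOK:
NOK 46,335,000.00 × 7.9805 (sell NOK at bid) = INR 369,776,467.50
INR 369,776,467.50 × 0.060672 (sell INR at bid) = BRL 22,435,077.84
BRL 22,435,077.84 × 2.0920 (sell BRL at bid) = NOK 46,934,182.83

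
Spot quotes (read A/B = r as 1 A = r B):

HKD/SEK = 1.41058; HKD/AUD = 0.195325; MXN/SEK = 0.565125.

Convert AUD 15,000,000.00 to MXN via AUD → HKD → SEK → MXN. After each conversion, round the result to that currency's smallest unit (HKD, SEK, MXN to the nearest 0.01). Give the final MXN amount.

AUD 15,000,000.00 ÷ 0.195325 = HKD 76,795,085.11
HKD 76,795,085.11 × 1.41058 = SEK 108,325,611.15
SEK 108,325,611.15 ÷ 0.565125 = MXN 191,684,337.36

MXN 191,684,337.36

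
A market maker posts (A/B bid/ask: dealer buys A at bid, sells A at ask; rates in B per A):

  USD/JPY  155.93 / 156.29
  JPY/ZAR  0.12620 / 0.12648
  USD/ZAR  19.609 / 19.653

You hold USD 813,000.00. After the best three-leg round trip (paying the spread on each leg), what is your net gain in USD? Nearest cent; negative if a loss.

Net profit: USD 1,049.33

Best loop USD → JPY → ZAR → USD:
USD 813,000.00 × 155.93 (sell USD at bid) = JPY 126,771,090
JPY 126,771,090 × 0.12620 (sell JPY at bid) = ZAR 15,998,511.56
ZAR 15,998,511.56 ÷ 19.653 (buy USD at ask) = USD 814,049.33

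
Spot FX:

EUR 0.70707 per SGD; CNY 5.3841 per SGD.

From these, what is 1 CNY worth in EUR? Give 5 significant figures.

1 CNY ÷ 5.3841 = 0.185732 SGD
0.185732 SGD × 0.70707 = 0.131326 EUR

CNY/EUR = 0.13133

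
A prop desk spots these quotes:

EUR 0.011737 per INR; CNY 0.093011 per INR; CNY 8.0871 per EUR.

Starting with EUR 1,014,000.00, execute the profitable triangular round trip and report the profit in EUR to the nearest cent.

Profitable loop is EUR → CNY → INR → EUR:
EUR 1,014,000.00 × 8.0871 = CNY 8,200,319.40
CNY 8,200,319.40 ÷ 0.093011 = INR 88,165,049.30
INR 88,165,049.30 × 0.011737 = EUR 1,034,793.18
Profit = EUR 1,034,793.18 − EUR 1,014,000.00

Profit: EUR 20,793.18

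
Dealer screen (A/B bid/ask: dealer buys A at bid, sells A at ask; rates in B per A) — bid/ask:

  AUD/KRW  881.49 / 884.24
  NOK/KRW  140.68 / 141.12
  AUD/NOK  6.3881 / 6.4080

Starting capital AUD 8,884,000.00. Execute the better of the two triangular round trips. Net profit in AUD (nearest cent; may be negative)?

Net profit: AUD 145,058.33

Best loop AUD → NOK → KRW → AUD:
AUD 8,884,000.00 × 6.3881 (sell AUD at bid) = NOK 56,751,880.40
NOK 56,751,880.40 × 140.68 (sell NOK at bid) = KRW 7,983,854,535
KRW 7,983,854,535 ÷ 884.24 (buy AUD at ask) = AUD 9,029,058.33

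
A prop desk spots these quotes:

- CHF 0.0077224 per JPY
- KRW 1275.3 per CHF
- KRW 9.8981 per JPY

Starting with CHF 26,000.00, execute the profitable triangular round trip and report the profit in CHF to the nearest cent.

Profit: CHF 131.27

Profitable loop is CHF → JPY → KRW → CHF:
CHF 26,000.00 ÷ 0.0077224 = JPY 3,366,829
JPY 3,366,829 × 9.8981 = KRW 33,325,210
KRW 33,325,210 ÷ 1275.3 = CHF 26,131.27
Profit = CHF 26,131.27 − CHF 26,000.00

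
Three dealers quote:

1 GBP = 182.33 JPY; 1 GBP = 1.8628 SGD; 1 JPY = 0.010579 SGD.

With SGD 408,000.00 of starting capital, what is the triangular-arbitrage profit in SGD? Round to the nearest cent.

Profit: SGD 14,470.79

Profitable loop is SGD → GBP → JPY → SGD:
SGD 408,000.00 ÷ 1.8628 = GBP 219,025.12
GBP 219,025.12 × 182.33 = JPY 39,934,851
JPY 39,934,851 × 0.010579 = SGD 422,470.79
Profit = SGD 422,470.79 − SGD 408,000.00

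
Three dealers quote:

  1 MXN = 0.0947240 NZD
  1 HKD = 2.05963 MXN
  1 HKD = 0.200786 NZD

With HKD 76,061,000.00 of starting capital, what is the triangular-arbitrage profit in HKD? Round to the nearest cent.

Profit: HKD 2,218,171.54

Profitable loop is HKD → NZD → MXN → HKD:
HKD 76,061,000.00 × 0.200786 = NZD 15,271,983.95
NZD 15,271,983.95 ÷ 0.0947240 = MXN 161,226,130.08
MXN 161,226,130.08 ÷ 2.05963 = HKD 78,279,171.54
Profit = HKD 78,279,171.54 − HKD 76,061,000.00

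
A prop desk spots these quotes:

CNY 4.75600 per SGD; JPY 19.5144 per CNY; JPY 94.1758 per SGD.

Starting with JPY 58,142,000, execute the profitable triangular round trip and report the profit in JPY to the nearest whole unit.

Profitable loop is JPY → CNY → SGD → JPY:
JPY 58,142,000 ÷ 19.5144 = CNY 2,979,440.82
CNY 2,979,440.82 ÷ 4.75600 = SGD 626,459.38
SGD 626,459.38 × 94.1758 = JPY 58,997,314
Profit = JPY 58,997,314 − JPY 58,142,000

Profit: JPY 855,314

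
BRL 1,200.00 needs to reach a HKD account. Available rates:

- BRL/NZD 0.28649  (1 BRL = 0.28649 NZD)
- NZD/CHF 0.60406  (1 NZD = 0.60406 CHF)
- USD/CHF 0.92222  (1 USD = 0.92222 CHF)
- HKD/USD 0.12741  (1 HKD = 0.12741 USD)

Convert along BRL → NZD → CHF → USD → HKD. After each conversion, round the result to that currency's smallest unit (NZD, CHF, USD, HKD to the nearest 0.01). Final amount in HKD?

HKD 1,767.37

BRL 1,200.00 × 0.28649 = NZD 343.79
NZD 343.79 × 0.60406 = CHF 207.67
CHF 207.67 ÷ 0.92222 = USD 225.18
USD 225.18 ÷ 0.12741 = HKD 1,767.37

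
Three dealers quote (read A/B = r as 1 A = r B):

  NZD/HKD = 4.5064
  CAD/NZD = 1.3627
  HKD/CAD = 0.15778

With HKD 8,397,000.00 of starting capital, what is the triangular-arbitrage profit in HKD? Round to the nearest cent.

Profitable loop is HKD → NZD → CAD → HKD:
HKD 8,397,000.00 ÷ 4.5064 = NZD 1,863,349.90
NZD 1,863,349.90 ÷ 1.3627 = CAD 1,367,395.54
CAD 1,367,395.54 ÷ 0.15778 = HKD 8,666,469.39
Profit = HKD 8,666,469.39 − HKD 8,397,000.00

Profit: HKD 269,469.39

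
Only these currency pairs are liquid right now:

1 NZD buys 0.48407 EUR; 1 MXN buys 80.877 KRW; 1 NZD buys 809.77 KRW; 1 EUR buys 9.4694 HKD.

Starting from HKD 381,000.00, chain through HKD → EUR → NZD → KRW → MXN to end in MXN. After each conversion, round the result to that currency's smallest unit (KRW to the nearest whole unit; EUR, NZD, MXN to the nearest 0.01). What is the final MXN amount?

HKD 381,000.00 ÷ 9.4694 = EUR 40,234.86
EUR 40,234.86 ÷ 0.48407 = NZD 83,117.85
NZD 83,117.85 × 809.77 = KRW 67,306,341
KRW 67,306,341 ÷ 80.877 = MXN 832,206.20

MXN 832,206.20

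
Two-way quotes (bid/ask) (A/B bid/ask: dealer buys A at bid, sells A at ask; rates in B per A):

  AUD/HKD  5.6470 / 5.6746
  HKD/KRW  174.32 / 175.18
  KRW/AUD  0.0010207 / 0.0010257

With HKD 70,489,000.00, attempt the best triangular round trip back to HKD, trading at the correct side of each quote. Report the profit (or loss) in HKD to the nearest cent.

Net profit: HKD 335,655.25

Best loop HKD → KRW → AUD → HKD:
HKD 70,489,000.00 × 174.32 (sell HKD at bid) = KRW 12,287,642,480
KRW 12,287,642,480 × 0.0010207 (sell KRW at bid) = AUD 12,541,996.68
AUD 12,541,996.68 × 5.6470 (sell AUD at bid) = HKD 70,824,655.25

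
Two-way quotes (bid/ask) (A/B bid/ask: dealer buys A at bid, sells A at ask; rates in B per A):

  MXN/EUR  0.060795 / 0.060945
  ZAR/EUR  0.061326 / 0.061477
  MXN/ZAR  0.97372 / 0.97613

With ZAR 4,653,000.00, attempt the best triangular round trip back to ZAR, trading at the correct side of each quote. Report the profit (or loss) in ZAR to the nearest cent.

Net profit: ZAR 60,902.42

Best loop ZAR → MXN → EUR → ZAR:
ZAR 4,653,000.00 ÷ 0.97613 (buy MXN at ask) = MXN 4,766,783.11
MXN 4,766,783.11 × 0.060795 (sell MXN at bid) = EUR 289,796.58
EUR 289,796.58 ÷ 0.061477 (buy ZAR at ask) = ZAR 4,713,902.42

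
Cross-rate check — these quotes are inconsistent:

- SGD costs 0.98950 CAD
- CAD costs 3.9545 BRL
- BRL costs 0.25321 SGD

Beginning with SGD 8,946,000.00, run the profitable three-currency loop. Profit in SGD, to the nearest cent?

Profitable loop is SGD → BRL → CAD → SGD:
SGD 8,946,000.00 ÷ 0.25321 = BRL 35,330,358.20
BRL 35,330,358.20 ÷ 3.9545 = CAD 8,934,216.26
CAD 8,934,216.26 ÷ 0.98950 = SGD 9,029,020.98
Profit = SGD 9,029,020.98 − SGD 8,946,000.00

Profit: SGD 83,020.98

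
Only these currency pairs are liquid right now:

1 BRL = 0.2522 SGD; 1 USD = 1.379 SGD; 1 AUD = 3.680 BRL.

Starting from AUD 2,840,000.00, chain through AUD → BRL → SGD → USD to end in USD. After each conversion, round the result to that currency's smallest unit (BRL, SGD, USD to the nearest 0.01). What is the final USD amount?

USD 1,911,379.72

AUD 2,840,000.00 × 3.680 = BRL 10,451,200.00
BRL 10,451,200.00 × 0.2522 = SGD 2,635,792.64
SGD 2,635,792.64 ÷ 1.379 = USD 1,911,379.72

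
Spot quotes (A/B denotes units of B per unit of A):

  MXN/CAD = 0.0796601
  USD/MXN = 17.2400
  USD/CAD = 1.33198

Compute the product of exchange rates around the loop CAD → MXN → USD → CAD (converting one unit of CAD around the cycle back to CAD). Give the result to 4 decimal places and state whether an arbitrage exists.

0.9699 (arbitrage exists)

Around CAD → MXN → USD → CAD: 1 ÷ 0.0796601 ÷ 17.2400 × 1.33198 = 0.969884
Product < 1; profitable direction is CAD → USD → MXN → CAD.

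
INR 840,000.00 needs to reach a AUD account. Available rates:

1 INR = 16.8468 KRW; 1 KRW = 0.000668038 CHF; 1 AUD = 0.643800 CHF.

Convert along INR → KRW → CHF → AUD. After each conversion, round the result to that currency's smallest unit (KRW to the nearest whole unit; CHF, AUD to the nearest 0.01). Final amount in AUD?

AUD 14,684.08

INR 840,000.00 × 16.8468 = KRW 14,151,312
KRW 14,151,312 × 0.000668038 = CHF 9,453.61
CHF 9,453.61 ÷ 0.643800 = AUD 14,684.08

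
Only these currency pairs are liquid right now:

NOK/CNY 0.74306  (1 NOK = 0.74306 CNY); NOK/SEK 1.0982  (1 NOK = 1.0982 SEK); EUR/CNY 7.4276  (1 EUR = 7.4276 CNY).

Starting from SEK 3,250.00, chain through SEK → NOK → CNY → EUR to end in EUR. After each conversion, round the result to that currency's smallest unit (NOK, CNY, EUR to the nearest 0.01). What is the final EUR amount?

EUR 296.06

SEK 3,250.00 ÷ 1.0982 = NOK 2,959.39
NOK 2,959.39 × 0.74306 = CNY 2,199.00
CNY 2,199.00 ÷ 7.4276 = EUR 296.06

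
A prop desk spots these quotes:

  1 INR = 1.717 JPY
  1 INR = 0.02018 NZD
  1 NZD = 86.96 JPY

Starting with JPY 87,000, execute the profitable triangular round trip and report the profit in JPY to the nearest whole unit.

Profit: JPY 1,918

Profitable loop is JPY → INR → NZD → JPY:
JPY 87,000 ÷ 1.717 = INR 50,669.77
INR 50,669.77 × 0.02018 = NZD 1,022.52
NZD 1,022.52 × 86.96 = JPY 88,918
Profit = JPY 88,918 − JPY 87,000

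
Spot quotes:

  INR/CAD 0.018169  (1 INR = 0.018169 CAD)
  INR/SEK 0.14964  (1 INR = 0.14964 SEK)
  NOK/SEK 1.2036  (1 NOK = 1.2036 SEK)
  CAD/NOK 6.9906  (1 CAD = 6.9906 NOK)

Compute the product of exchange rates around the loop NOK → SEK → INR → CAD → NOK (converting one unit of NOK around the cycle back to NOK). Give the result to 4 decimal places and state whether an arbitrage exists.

Around NOK → SEK → INR → CAD → NOK: 1 × 1.2036 ÷ 0.14964 × 0.018169 × 6.9906 = 1.021598
Product > 1; profitable direction is NOK → SEK → INR → CAD → NOK.

1.0216 (arbitrage exists)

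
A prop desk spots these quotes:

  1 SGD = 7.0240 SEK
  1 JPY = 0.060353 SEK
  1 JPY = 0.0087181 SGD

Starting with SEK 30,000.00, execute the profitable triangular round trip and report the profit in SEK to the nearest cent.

Profit: SEK 438.89

Profitable loop is SEK → JPY → SGD → SEK:
SEK 30,000.00 ÷ 0.060353 = JPY 497,076
JPY 497,076 × 0.0087181 = SGD 4,333.55
SGD 4,333.55 × 7.0240 = SEK 30,438.89
Profit = SEK 30,438.89 − SEK 30,000.00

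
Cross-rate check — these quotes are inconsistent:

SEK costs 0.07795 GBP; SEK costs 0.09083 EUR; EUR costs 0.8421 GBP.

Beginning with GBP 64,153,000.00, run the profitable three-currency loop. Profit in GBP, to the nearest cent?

Profitable loop is GBP → EUR → SEK → GBP:
GBP 64,153,000.00 ÷ 0.8421 = EUR 76,182,163.64
EUR 76,182,163.64 ÷ 0.09083 = SEK 838,733,498.17
SEK 838,733,498.17 × 0.07795 = GBP 65,379,276.18
Profit = GBP 65,379,276.18 − GBP 64,153,000.00

Profit: GBP 1,226,276.18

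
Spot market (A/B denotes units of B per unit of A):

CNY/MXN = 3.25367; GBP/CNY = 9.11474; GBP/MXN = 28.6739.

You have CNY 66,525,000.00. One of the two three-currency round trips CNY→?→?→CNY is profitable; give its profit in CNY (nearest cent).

Profit: CNY 2,279,351.32

Profitable loop is CNY → MXN → GBP → CNY:
CNY 66,525,000.00 × 3.25367 = MXN 216,450,396.75
MXN 216,450,396.75 ÷ 28.6739 = GBP 7,548,690.51
GBP 7,548,690.51 × 9.11474 = CNY 68,804,351.32
Profit = CNY 68,804,351.32 − CNY 66,525,000.00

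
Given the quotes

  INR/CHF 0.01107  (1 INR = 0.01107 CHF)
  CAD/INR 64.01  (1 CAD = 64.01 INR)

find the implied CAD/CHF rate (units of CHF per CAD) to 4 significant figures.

1 CAD × 64.01 = 64.01 INR
64.01 INR × 0.01107 = 0.708591 CHF

CAD/CHF = 0.7086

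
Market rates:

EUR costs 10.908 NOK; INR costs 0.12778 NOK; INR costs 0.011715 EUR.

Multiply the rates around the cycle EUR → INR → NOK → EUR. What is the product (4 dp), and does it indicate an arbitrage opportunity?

0.9999 (no arbitrage)

Around EUR → INR → NOK → EUR: 1 ÷ 0.011715 × 0.12778 ÷ 10.908 = 0.999943
Product ≈ 1 (deviation 0.006%, within rounding noise).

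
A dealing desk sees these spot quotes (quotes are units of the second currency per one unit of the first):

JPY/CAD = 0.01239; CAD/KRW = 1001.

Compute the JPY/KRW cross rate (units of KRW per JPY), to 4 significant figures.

JPY/KRW = 12.40

1 JPY × 0.01239 = 0.01239 CAD
0.01239 CAD × 1001 = 12.4024 KRW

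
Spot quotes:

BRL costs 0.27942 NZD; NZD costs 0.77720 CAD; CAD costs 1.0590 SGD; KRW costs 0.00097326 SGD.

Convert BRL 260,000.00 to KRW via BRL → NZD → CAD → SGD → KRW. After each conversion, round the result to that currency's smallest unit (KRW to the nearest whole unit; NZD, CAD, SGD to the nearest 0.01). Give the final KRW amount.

BRL 260,000.00 × 0.27942 = NZD 72,649.20
NZD 72,649.20 × 0.77720 = CAD 56,462.96
CAD 56,462.96 × 1.0590 = SGD 59,794.27
SGD 59,794.27 ÷ 0.00097326 = KRW 61,437,098

KRW 61,437,098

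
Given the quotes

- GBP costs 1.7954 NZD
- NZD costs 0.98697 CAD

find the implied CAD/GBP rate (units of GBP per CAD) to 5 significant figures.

CAD/GBP = 0.56433

1 CAD ÷ 0.98697 = 1.0132 NZD
1.0132 NZD ÷ 1.7954 = 0.564332 GBP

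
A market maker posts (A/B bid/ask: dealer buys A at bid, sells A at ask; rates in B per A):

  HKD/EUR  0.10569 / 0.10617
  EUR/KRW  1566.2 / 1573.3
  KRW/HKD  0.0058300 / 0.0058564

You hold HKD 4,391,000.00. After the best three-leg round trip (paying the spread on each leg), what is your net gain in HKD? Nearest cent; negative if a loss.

Best loop HKD → KRW → EUR → HKD:
HKD 4,391,000.00 ÷ 0.0058564 (buy KRW at ask) = KRW 749,778,021
KRW 749,778,021 ÷ 1573.3 (buy EUR at ask) = EUR 476,563.92
EUR 476,563.92 ÷ 0.10617 (buy HKD at ask) = HKD 4,488,687.23

Net profit: HKD 97,687.23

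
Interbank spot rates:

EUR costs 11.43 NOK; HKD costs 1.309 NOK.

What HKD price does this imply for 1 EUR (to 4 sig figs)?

1 EUR × 11.43 = 11.43 NOK
11.43 NOK ÷ 1.309 = 8.73186 HKD

EUR/HKD = 8.732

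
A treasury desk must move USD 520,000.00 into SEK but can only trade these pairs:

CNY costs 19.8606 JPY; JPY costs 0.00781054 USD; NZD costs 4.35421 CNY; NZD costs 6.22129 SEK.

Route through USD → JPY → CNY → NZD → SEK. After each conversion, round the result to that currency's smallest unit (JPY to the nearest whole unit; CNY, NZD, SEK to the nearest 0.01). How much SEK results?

SEK 4,789,619.31

USD 520,000.00 ÷ 0.00781054 = JPY 66,576,703
JPY 66,576,703 ÷ 19.8606 = CNY 3,352,199.98
CNY 3,352,199.98 ÷ 4.35421 = NZD 769,875.59
NZD 769,875.59 × 6.22129 = SEK 4,789,619.31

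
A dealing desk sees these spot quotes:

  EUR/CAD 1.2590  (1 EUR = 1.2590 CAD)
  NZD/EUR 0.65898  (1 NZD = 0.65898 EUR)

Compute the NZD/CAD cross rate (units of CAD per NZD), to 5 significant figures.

NZD/CAD = 0.82966

1 NZD × 0.65898 = 0.65898 EUR
0.65898 EUR × 1.2590 = 0.829656 CAD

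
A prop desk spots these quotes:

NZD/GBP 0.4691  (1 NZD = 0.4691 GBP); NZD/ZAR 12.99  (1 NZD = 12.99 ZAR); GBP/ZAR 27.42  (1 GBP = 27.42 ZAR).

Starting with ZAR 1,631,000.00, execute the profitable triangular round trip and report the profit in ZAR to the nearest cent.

Profit: ZAR 16,138.92

Profitable loop is ZAR → GBP → NZD → ZAR:
ZAR 1,631,000.00 ÷ 27.42 = GBP 59,482.13
GBP 59,482.13 ÷ 0.4691 = NZD 126,800.53
NZD 126,800.53 × 12.99 = ZAR 1,647,138.92
Profit = ZAR 1,647,138.92 − ZAR 1,631,000.00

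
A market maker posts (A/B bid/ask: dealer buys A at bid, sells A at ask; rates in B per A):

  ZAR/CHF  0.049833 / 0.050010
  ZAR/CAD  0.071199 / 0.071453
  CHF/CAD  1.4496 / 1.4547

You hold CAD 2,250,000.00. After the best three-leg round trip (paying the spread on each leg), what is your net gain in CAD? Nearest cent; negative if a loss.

Net profit: CAD 24,716.43

Best loop CAD → ZAR → CHF → CAD:
CAD 2,250,000.00 ÷ 0.071453 (buy ZAR at ask) = ZAR 31,489,230.68
ZAR 31,489,230.68 × 0.049833 (sell ZAR at bid) = CHF 1,569,202.83
CHF 1,569,202.83 × 1.4496 (sell CHF at bid) = CAD 2,274,716.43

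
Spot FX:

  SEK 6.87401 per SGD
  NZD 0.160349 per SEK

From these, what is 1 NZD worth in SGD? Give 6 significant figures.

NZD/SGD = 0.907243

1 NZD ÷ 0.160349 = 6.2364 SEK
6.2364 SEK ÷ 6.87401 = 0.907243 SGD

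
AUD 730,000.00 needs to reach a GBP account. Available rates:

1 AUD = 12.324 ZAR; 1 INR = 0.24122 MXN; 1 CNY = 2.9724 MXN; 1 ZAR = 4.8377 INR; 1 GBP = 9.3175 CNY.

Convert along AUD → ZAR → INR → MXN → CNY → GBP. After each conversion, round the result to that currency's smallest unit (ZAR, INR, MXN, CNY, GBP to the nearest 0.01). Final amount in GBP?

GBP 379,070.63

AUD 730,000.00 × 12.324 = ZAR 8,996,520.00
ZAR 8,996,520.00 × 4.8377 = INR 43,522,464.80
INR 43,522,464.80 × 0.24122 = MXN 10,498,488.96
MXN 10,498,488.96 ÷ 2.9724 = CNY 3,531,990.63
CNY 3,531,990.63 ÷ 9.3175 = GBP 379,070.63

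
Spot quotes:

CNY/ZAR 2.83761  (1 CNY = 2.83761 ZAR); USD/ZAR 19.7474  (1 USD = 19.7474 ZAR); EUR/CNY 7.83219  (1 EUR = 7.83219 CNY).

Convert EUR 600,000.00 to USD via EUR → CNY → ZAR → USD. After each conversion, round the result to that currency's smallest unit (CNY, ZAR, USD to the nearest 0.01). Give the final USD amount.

EUR 600,000.00 × 7.83219 = CNY 4,699,314.00
CNY 4,699,314.00 × 2.83761 = ZAR 13,334,820.40
ZAR 13,334,820.40 ÷ 19.7474 = USD 675,269.68

USD 675,269.68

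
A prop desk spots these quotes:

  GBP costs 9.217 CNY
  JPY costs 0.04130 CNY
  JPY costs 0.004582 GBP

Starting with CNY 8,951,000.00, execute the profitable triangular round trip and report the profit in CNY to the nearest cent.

Profit: CNY 202,057.23

Profitable loop is CNY → JPY → GBP → CNY:
CNY 8,951,000.00 ÷ 0.04130 = JPY 216,731,235
JPY 216,731,235 × 0.004582 = GBP 993,062.52
GBP 993,062.52 × 9.217 = CNY 9,153,057.23
Profit = CNY 9,153,057.23 − CNY 8,951,000.00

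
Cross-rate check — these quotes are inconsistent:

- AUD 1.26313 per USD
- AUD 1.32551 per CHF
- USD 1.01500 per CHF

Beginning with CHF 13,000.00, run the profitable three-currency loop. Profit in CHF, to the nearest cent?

Profitable loop is CHF → AUD → USD → CHF:
CHF 13,000.00 × 1.32551 = AUD 17,231.63
AUD 17,231.63 ÷ 1.26313 = USD 13,642.01
USD 13,642.01 ÷ 1.01500 = CHF 13,440.40
Profit = CHF 13,440.40 − CHF 13,000.00

Profit: CHF 440.40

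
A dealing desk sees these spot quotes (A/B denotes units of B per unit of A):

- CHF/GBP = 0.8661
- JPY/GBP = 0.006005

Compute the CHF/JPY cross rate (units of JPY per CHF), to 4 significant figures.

CHF/JPY = 144.2

1 CHF × 0.8661 = 0.8661 GBP
0.8661 GBP ÷ 0.006005 = 144.23 JPY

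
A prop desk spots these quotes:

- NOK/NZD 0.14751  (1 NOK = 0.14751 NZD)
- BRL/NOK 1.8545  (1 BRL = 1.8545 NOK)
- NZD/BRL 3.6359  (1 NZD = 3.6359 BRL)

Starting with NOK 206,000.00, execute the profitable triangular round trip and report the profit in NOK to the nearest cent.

Profitable loop is NOK → BRL → NZD → NOK:
NOK 206,000.00 ÷ 1.8545 = BRL 111,081.15
BRL 111,081.15 ÷ 3.6359 = NZD 30,551.21
NZD 30,551.21 ÷ 0.14751 = NOK 207,112.82
Profit = NOK 207,112.82 − NOK 206,000.00

Profit: NOK 1,112.82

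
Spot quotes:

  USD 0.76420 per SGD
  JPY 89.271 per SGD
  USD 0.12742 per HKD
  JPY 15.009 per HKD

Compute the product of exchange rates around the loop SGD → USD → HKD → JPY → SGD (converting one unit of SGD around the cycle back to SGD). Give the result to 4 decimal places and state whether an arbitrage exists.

1.0083 (arbitrage exists)

Around SGD → USD → HKD → JPY → SGD: 1 × 0.76420 ÷ 0.12742 × 15.009 ÷ 89.271 = 1.008349
Product > 1; profitable direction is SGD → USD → HKD → JPY → SGD.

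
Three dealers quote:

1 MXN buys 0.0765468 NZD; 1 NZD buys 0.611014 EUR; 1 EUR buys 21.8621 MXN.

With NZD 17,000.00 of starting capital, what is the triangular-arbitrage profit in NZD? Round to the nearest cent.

Profit: NZD 382.77

Profitable loop is NZD → EUR → MXN → NZD:
NZD 17,000.00 × 0.611014 = EUR 10,387.24
EUR 10,387.24 × 21.8621 = MXN 227,086.84
MXN 227,086.84 × 0.0765468 = NZD 17,382.77
Profit = NZD 17,382.77 − NZD 17,000.00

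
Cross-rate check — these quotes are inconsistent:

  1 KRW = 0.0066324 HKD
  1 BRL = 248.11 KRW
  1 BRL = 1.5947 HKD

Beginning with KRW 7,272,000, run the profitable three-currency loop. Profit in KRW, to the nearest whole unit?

Profitable loop is KRW → HKD → BRL → KRW:
KRW 7,272,000 × 0.0066324 = HKD 48,230.81
HKD 48,230.81 ÷ 1.5947 = BRL 30,244.44
BRL 30,244.44 × 248.11 = KRW 7,503,949
Profit = KRW 7,503,949 − KRW 7,272,000

Profit: KRW 231,949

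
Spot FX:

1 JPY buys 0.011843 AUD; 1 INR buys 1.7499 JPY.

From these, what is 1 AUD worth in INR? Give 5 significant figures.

AUD/INR = 48.253

1 AUD ÷ 0.011843 = 84.4381 JPY
84.4381 JPY ÷ 1.7499 = 48.2531 INR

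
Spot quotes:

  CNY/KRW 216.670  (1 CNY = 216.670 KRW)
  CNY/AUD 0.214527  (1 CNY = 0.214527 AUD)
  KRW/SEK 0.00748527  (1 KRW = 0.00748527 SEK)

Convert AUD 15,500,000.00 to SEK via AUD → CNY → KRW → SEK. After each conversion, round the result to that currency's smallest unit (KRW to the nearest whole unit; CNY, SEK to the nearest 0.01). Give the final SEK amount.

AUD 15,500,000.00 ÷ 0.214527 = CNY 72,251,977.61
CNY 72,251,977.61 × 216.670 = KRW 15,654,835,989
KRW 15,654,835,989 × 0.00748527 = SEK 117,180,674.18

SEK 117,180,674.18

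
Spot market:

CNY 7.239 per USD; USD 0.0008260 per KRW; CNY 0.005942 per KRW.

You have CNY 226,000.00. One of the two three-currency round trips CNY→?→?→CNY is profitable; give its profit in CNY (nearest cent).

Profitable loop is CNY → KRW → USD → CNY:
CNY 226,000.00 ÷ 0.005942 = KRW 38,034,332
KRW 38,034,332 × 0.0008260 = USD 31,416.36
USD 31,416.36 × 7.239 = CNY 227,423.02
Profit = CNY 227,423.02 − CNY 226,000.00

Profit: CNY 1,423.02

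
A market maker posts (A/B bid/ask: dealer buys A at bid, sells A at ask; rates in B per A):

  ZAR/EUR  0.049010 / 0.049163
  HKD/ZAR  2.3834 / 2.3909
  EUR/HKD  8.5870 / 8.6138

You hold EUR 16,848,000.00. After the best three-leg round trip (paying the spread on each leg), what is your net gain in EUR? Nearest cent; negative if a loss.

Best loop EUR → HKD → ZAR → EUR:
EUR 16,848,000.00 × 8.5870 (sell EUR at bid) = HKD 144,673,776.00
HKD 144,673,776.00 × 2.3834 (sell HKD at bid) = ZAR 344,815,477.72
ZAR 344,815,477.72 × 0.049010 (sell ZAR at bid) = EUR 16,899,406.56

Net profit: EUR 51,406.56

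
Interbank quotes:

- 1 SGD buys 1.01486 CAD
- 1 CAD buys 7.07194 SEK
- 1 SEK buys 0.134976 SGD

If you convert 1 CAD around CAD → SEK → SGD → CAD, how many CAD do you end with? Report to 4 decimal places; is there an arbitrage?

Around CAD → SEK → SGD → CAD: 1 × 7.07194 × 0.134976 × 1.01486 = 0.968727
Product < 1; profitable direction is CAD → SGD → SEK → CAD.

0.9687 (arbitrage exists)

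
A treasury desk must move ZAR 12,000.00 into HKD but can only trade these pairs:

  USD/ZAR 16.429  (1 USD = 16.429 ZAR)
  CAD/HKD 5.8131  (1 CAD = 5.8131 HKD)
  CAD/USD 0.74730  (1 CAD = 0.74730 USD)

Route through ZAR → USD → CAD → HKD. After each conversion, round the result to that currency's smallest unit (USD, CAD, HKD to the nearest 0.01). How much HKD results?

ZAR 12,000.00 ÷ 16.429 = USD 730.42
USD 730.42 ÷ 0.74730 = CAD 977.41
CAD 977.41 × 5.8131 = HKD 5,681.78

HKD 5,681.78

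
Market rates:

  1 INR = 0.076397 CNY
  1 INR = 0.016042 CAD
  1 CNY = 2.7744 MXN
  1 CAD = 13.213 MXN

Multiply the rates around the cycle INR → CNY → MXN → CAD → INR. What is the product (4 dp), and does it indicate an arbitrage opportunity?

1.0000 (no arbitrage)

Around INR → CNY → MXN → CAD → INR: 1 × 0.076397 × 2.7744 ÷ 13.213 ÷ 0.016042 = 0.999966
Product ≈ 1 (deviation 0.003%, within rounding noise).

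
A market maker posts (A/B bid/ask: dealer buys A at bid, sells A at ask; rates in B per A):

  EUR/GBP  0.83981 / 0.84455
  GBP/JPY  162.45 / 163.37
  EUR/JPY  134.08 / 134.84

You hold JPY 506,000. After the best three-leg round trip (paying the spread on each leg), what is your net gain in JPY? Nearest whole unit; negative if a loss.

Best loop JPY → EUR → GBP → JPY:
JPY 506,000 ÷ 134.84 (buy EUR at ask) = EUR 3,752.60
EUR 3,752.60 × 0.83981 (sell EUR at bid) = GBP 3,151.47
GBP 3,151.47 × 162.45 (sell GBP at bid) = JPY 511,956

Net profit: JPY 5,956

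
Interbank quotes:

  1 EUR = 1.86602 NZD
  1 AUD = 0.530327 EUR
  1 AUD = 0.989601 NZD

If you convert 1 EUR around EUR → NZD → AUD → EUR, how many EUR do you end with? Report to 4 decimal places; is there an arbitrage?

Around EUR → NZD → AUD → EUR: 1 × 1.86602 ÷ 0.989601 × 0.530327 = 1.000000
Product ≈ 1 (deviation 0.000%, within rounding noise).

1.0000 (no arbitrage)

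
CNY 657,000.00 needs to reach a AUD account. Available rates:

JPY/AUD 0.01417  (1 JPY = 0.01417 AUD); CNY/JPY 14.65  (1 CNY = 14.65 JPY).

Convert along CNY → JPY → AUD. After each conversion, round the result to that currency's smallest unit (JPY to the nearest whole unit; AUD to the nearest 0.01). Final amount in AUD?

AUD 136,386.96

CNY 657,000.00 × 14.65 = JPY 9,625,050
JPY 9,625,050 × 0.01417 = AUD 136,386.96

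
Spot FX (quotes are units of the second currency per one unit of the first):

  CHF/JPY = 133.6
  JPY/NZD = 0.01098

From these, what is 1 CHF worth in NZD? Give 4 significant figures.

1 CHF × 133.6 = 133.6 JPY
133.6 JPY × 0.01098 = 1.46693 NZD

CHF/NZD = 1.467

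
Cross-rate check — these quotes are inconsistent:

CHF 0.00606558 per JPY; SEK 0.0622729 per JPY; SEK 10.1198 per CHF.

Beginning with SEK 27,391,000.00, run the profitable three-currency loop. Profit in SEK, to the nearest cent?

Profitable loop is SEK → CHF → JPY → SEK:
SEK 27,391,000.00 ÷ 10.1198 = CHF 2,706,674.04
CHF 2,706,674.04 ÷ 0.00606558 = JPY 446,234,992
JPY 446,234,992 × 0.0622729 = SEK 27,788,347.06
Profit = SEK 27,788,347.06 − SEK 27,391,000.00

Profit: SEK 397,347.06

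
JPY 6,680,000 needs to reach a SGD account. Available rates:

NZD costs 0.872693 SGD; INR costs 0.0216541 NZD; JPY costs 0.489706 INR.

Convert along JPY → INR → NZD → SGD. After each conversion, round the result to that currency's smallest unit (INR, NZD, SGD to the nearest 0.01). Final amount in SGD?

SGD 61,817.79

JPY 6,680,000 × 0.489706 = INR 3,271,236.08
INR 3,271,236.08 × 0.0216541 = NZD 70,835.67
NZD 70,835.67 × 0.872693 = SGD 61,817.79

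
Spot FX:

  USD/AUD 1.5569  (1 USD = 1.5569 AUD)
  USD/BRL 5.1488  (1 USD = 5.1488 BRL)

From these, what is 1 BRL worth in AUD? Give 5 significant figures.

BRL/AUD = 0.30238

1 BRL ÷ 5.1488 = 0.19422 USD
0.19422 USD × 1.5569 = 0.302381 AUD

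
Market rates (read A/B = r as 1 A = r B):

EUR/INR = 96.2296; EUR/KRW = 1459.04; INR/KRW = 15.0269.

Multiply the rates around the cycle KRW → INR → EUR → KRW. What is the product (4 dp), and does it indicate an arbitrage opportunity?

1.0090 (arbitrage exists)

Around KRW → INR → EUR → KRW: 1 ÷ 15.0269 ÷ 96.2296 × 1459.04 = 1.008995
Product > 1; profitable direction is KRW → INR → EUR → KRW.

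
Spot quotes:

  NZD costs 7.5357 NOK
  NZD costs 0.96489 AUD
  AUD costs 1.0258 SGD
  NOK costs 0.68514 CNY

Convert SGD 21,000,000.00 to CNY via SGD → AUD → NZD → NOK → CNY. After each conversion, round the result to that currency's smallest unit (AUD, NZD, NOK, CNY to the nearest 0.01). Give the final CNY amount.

CNY 109,542,265.50

SGD 21,000,000.00 ÷ 1.0258 = AUD 20,471,826.87
AUD 20,471,826.87 ÷ 0.96489 = NZD 21,216,746.85
NZD 21,216,746.85 × 7.5357 = NOK 159,883,039.24
NOK 159,883,039.24 × 0.68514 = CNY 109,542,265.50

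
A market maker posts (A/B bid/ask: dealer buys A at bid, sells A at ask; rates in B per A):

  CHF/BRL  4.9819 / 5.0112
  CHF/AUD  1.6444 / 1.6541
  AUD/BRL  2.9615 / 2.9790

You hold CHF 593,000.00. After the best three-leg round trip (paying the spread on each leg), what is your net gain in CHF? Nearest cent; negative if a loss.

Best loop CHF → BRL → AUD → CHF:
CHF 593,000.00 × 4.9819 (sell CHF at bid) = BRL 2,954,266.70
BRL 2,954,266.70 ÷ 2.9790 (buy AUD at ask) = AUD 991,697.45
AUD 991,697.45 ÷ 1.6541 (buy CHF at ask) = CHF 599,538.99

Net profit: CHF 6,538.99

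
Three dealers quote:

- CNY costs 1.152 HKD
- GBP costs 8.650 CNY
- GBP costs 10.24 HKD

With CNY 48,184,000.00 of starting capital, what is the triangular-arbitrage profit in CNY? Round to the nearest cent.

Profit: CNY 1,330,707.77

Profitable loop is CNY → GBP → HKD → CNY:
CNY 48,184,000.00 ÷ 8.650 = GBP 5,570,404.62
GBP 5,570,404.62 × 10.24 = HKD 57,040,943.35
HKD 57,040,943.35 ÷ 1.152 = CNY 49,514,707.77
Profit = CNY 49,514,707.77 − CNY 48,184,000.00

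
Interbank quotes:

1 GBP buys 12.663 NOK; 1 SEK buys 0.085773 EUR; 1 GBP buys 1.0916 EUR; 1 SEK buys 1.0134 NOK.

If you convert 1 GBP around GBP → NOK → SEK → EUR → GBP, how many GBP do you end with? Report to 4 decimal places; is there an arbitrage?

Around GBP → NOK → SEK → EUR → GBP: 1 × 12.663 ÷ 1.0134 × 0.085773 ÷ 1.0916 = 0.981845
Product < 1; profitable direction is GBP → EUR → SEK → NOK → GBP.

0.9818 (arbitrage exists)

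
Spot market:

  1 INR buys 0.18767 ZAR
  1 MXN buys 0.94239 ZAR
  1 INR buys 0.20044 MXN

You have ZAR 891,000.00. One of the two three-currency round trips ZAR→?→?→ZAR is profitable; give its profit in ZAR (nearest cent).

Profit: ZAR 5,804.78

Profitable loop is ZAR → INR → MXN → ZAR:
ZAR 891,000.00 ÷ 0.18767 = INR 4,747,695.42
INR 4,747,695.42 × 0.20044 = MXN 951,628.07
MXN 951,628.07 × 0.94239 = ZAR 896,804.78
Profit = ZAR 896,804.78 − ZAR 891,000.00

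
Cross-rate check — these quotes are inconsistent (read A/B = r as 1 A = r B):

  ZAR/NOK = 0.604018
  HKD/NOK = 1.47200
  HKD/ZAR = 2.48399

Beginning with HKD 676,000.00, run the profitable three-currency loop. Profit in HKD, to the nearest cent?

Profit: HKD 13,030.76

Profitable loop is HKD → ZAR → NOK → HKD:
HKD 676,000.00 × 2.48399 = ZAR 1,679,177.24
ZAR 1,679,177.24 × 0.604018 = NOK 1,014,253.28
NOK 1,014,253.28 ÷ 1.47200 = HKD 689,030.76
Profit = HKD 689,030.76 − HKD 676,000.00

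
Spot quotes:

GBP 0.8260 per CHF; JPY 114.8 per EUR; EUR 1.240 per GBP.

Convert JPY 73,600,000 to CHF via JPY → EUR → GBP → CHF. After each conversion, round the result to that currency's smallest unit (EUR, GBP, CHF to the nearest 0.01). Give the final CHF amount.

CHF 625,942.14

JPY 73,600,000 ÷ 114.8 = EUR 641,114.98
EUR 641,114.98 ÷ 1.240 = GBP 517,028.21
GBP 517,028.21 ÷ 0.8260 = CHF 625,942.14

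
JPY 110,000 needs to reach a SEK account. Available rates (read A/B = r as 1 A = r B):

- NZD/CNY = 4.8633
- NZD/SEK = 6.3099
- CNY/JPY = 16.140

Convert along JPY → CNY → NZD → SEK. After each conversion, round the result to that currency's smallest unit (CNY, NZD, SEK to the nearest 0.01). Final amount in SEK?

JPY 110,000 ÷ 16.140 = CNY 6,815.37
CNY 6,815.37 ÷ 4.8633 = NZD 1,401.39
NZD 1,401.39 × 6.3099 = SEK 8,842.63

SEK 8,842.63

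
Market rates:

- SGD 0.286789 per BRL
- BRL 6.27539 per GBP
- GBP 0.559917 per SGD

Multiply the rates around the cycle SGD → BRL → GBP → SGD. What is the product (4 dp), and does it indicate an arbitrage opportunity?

Around SGD → BRL → GBP → SGD: 1 ÷ 0.286789 ÷ 6.27539 ÷ 0.559917 = 0.992369
Product < 1; profitable direction is SGD → GBP → BRL → SGD.

0.9924 (arbitrage exists)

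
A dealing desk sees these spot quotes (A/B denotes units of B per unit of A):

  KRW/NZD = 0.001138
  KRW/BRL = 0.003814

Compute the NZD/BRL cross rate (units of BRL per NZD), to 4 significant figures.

1 NZD ÷ 0.001138 = 878.735 KRW
878.735 KRW × 0.003814 = 3.35149 BRL

NZD/BRL = 3.351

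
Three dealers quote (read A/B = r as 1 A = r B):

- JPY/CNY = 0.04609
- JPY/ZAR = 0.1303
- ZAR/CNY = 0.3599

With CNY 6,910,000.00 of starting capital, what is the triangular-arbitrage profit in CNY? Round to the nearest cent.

Profit: CNY 120,684.37

Profitable loop is CNY → JPY → ZAR → CNY:
CNY 6,910,000.00 ÷ 0.04609 = JPY 149,924,062
JPY 149,924,062 × 0.1303 = ZAR 19,535,105.23
ZAR 19,535,105.23 × 0.3599 = CNY 7,030,684.37
Profit = CNY 7,030,684.37 − CNY 6,910,000.00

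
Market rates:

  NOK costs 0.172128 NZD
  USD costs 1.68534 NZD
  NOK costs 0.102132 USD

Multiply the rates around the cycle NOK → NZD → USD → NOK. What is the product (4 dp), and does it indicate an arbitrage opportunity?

Around NOK → NZD → USD → NOK: 1 × 0.172128 ÷ 1.68534 ÷ 0.102132 = 1.000005
Product ≈ 1 (deviation 0.000%, within rounding noise).

1.0000 (no arbitrage)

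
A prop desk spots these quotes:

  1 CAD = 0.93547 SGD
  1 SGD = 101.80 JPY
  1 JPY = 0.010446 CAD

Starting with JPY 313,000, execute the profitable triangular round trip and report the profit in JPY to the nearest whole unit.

Profitable loop is JPY → SGD → CAD → JPY:
JPY 313,000 ÷ 101.80 = SGD 3,074.66
SGD 3,074.66 ÷ 0.93547 = CAD 3,286.75
CAD 3,286.75 ÷ 0.010446 = JPY 314,642
Profit = JPY 314,642 − JPY 313,000

Profit: JPY 1,642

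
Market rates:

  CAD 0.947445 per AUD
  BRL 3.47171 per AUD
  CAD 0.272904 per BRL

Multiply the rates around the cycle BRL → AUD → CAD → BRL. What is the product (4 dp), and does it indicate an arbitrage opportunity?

1.0000 (no arbitrage)

Around BRL → AUD → CAD → BRL: 1 ÷ 3.47171 × 0.947445 ÷ 0.272904 = 1.000002
Product ≈ 1 (deviation 0.000%, within rounding noise).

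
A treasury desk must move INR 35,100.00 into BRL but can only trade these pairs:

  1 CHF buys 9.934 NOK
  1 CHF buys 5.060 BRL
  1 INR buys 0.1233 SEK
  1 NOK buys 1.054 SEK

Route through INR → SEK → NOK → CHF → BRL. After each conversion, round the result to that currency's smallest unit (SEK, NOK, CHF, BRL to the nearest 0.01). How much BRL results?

BRL 2,091.50

INR 35,100.00 × 0.1233 = SEK 4,327.83
SEK 4,327.83 ÷ 1.054 = NOK 4,106.10
NOK 4,106.10 ÷ 9.934 = CHF 413.34
CHF 413.34 × 5.060 = BRL 2,091.50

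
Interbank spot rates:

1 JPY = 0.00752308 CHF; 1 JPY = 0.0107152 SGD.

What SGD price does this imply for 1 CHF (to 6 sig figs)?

CHF/SGD = 1.42431

1 CHF ÷ 0.00752308 = 132.924 JPY
132.924 JPY × 0.0107152 = 1.42431 SGD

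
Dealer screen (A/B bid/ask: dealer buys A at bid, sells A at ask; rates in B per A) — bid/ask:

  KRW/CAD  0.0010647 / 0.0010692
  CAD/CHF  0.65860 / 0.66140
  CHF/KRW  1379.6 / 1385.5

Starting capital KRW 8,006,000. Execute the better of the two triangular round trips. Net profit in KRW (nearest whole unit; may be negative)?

Net profit: KRW 165,201

Best loop KRW → CHF → CAD → KRW:
KRW 8,006,000 ÷ 1385.5 (buy CHF at ask) = CHF 5,778.42
CHF 5,778.42 ÷ 0.66140 (buy CAD at ask) = CAD 8,736.65
CAD 8,736.65 ÷ 0.0010692 (buy KRW at ask) = KRW 8,171,201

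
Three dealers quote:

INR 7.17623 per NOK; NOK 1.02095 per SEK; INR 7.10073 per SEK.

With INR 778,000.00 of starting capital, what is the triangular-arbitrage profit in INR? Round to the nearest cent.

Profit: INR 24,744.65

Profitable loop is INR → SEK → NOK → INR:
INR 778,000.00 ÷ 7.10073 = SEK 109,566.20
SEK 109,566.20 × 1.02095 = NOK 111,861.61
NOK 111,861.61 × 7.17623 = INR 802,744.65
Profit = INR 802,744.65 − INR 778,000.00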